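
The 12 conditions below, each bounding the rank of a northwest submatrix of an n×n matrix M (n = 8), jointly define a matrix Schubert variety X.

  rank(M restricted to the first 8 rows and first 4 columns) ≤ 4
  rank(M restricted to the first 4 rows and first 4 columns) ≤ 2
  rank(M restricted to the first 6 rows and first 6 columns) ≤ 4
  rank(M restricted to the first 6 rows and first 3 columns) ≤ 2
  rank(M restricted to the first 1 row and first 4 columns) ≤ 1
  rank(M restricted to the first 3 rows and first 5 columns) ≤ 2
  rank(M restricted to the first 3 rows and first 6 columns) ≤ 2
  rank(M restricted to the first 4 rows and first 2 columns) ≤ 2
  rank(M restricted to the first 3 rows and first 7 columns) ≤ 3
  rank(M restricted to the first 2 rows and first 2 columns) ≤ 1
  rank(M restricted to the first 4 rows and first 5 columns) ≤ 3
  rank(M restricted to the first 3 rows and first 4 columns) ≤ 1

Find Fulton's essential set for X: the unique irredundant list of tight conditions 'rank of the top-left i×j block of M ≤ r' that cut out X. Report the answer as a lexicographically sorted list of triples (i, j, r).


Recovering R(i,j) via the rank-extension bound from the 12 conditions:

  1 | 1 | 1 | 1 | 1 | 1 | 1 | 1
  1 | 1 | 1 | 1 | 2 | 2 | 2 | 2
  1 | 1 | 1 | 1 | 2 | 2 | 3 | 3
  1 | 2 | 2 | 2 | 3 | 3 | 4 | 4
  1 | 2 | 2 | 3 | 4 | 4 | 5 | 5
  1 | 2 | 2 | 3 | 4 | 4 | 5 | 6
  1 | 2 | 3 | 4 | 5 | 5 | 6 | 7
  1 | 2 | 3 | 4 | 5 | 6 | 7 | 8

giving w = (1, 5, 7, 2, 4, 8, 3, 6) via Δ²R.

Fulton essential set (4 of the 10 Rothe cells):

[(3, 4, 1), (3, 6, 2), (6, 3, 2), (6, 6, 4)]


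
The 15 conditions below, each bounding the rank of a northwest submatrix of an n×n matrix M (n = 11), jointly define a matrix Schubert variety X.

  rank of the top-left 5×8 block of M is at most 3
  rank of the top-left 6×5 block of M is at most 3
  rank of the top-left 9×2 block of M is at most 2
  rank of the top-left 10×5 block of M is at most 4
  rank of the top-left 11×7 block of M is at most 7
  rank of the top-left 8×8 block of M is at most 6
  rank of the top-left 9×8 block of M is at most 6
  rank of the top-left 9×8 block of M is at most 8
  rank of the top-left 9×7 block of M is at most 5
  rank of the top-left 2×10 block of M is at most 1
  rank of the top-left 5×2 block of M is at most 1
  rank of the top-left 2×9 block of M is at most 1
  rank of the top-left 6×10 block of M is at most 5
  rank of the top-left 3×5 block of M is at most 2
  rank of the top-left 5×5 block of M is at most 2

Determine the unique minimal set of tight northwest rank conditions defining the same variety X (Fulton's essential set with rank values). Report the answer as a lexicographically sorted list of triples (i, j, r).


Recovering R(i,j) via the rank-extension bound from the 15 conditions:

  1 | 1 | 1 | 1 | 1 | 1 | 1 | 1 | 1 | 1 | 1
  1 | 1 | 1 | 1 | 1 | 1 | 1 | 1 | 1 | 1 | 2
  1 | 1 | 2 | 2 | 2 | 2 | 2 | 2 | 2 | 2 | 3
  1 | 1 | 2 | 2 | 2 | 3 | 3 | 3 | 3 | 3 | 4
  1 | 1 | 2 | 2 | 2 | 3 | 3 | 3 | 4 | 4 | 5
  1 | 2 | 3 | 3 | 3 | 4 | 4 | 4 | 5 | 5 | 6
  1 | 2 | 3 | 4 | 4 | 5 | 5 | 5 | 6 | 6 | 7
  1 | 2 | 3 | 4 | 4 | 5 | 5 | 6 | 7 | 7 | 8
  1 | 2 | 3 | 4 | 4 | 5 | 5 | 6 | 7 | 8 | 9
  1 | 2 | 3 | 4 | 4 | 5 | 6 | 7 | 8 | 9 | 10
  1 | 2 | 3 | 4 | 5 | 6 | 7 | 8 | 9 | 10 | 11

hence w(1..11) = (1, 11, 3, 6, 9, 2, 4, 8, 10, 7, 5).

6 SE-corners of the 23-cell Rothe diagram give Ess(w):

[(2, 10, 1), (5, 2, 1), (5, 5, 2), (5, 8, 3), (9, 7, 5), (10, 5, 4)]


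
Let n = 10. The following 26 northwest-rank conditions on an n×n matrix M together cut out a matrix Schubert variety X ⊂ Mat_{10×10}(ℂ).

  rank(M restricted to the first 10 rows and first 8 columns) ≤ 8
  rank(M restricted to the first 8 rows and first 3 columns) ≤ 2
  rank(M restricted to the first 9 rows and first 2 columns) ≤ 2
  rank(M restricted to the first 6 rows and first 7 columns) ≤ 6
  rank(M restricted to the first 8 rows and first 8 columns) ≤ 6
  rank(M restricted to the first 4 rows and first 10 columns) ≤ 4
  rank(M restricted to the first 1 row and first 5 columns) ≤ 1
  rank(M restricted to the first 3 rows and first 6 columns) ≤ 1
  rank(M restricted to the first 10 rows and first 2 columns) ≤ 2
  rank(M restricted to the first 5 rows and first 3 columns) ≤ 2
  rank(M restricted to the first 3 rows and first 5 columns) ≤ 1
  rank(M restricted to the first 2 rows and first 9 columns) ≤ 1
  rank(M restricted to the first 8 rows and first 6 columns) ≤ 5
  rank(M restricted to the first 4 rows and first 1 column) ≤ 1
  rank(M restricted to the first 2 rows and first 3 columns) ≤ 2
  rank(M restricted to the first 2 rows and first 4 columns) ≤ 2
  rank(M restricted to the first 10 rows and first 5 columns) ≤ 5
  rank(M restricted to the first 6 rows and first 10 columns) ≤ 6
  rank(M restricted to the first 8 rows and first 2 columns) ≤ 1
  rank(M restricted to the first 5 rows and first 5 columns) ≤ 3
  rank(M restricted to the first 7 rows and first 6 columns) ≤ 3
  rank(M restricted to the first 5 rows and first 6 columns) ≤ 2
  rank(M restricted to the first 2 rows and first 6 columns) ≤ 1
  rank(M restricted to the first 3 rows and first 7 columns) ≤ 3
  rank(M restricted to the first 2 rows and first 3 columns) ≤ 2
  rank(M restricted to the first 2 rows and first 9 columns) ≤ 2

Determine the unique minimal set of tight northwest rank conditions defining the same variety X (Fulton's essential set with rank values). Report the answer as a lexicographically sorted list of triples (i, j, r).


Recovering R(i,j) via the rank-extension bound from the 26 conditions:

  i=1: 1 | 1 | 1 | 1 | 1 | 1 | 1 | 1 | 1 | 1
  i=2: 1 | 1 | 1 | 1 | 1 | 1 | 1 | 1 | 1 | 2
  i=3: 1 | 1 | 1 | 1 | 1 | 1 | 2 | 2 | 2 | 3
  i=4: 1 | 1 | 2 | 2 | 2 | 2 | 3 | 3 | 3 | 4
  i=5: 1 | 1 | 2 | 2 | 2 | 2 | 3 | 4 | 4 | 5
  i=6: 1 | 1 | 2 | 3 | 3 | 3 | 4 | 5 | 5 | 6
  i=7: 1 | 1 | 2 | 3 | 3 | 3 | 4 | 5 | 6 | 7
  i=8: 1 | 1 | 2 | 3 | 4 | 4 | 5 | 6 | 7 | 8
  i=9: 1 | 2 | 3 | 4 | 5 | 5 | 6 | 7 | 8 | 9
  i=10: 1 | 2 | 3 | 4 | 5 | 6 | 7 | 8 | 9 | 10

so w = (1, 10, 7, 3, 8, 4, 9, 5, 2, 6).

Rothe diagram D(w) (23 cells), 5 SE-corners (essential conditions):

[(2, 9, 1), (3, 6, 1), (5, 6, 2), (7, 6, 3), (8, 2, 1)]


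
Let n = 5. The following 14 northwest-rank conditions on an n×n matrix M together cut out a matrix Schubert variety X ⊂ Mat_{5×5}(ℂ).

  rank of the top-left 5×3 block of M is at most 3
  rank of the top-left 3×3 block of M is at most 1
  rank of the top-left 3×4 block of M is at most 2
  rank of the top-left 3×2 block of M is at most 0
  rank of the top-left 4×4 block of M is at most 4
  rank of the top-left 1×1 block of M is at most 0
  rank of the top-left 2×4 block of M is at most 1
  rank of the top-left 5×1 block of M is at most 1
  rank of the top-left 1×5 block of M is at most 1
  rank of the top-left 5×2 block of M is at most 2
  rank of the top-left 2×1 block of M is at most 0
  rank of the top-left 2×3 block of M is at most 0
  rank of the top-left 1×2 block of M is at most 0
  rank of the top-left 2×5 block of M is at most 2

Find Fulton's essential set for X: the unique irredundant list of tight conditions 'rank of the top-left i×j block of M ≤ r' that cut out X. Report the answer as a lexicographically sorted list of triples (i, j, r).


Reconstructing r_w from the 14 given conditions:

  R[1]: 0, 0, 0, 1, 1
  R[2]: 0, 0, 0, 1, 2
  R[3]: 0, 0, 1, 2, 3
  R[4]: 1, 1, 2, 3, 4
  R[5]: 1, 2, 3, 4, 5

the unique w with this rank table is (4, 5, 3, 1, 2).

2 SE-corners of the 8-cell Rothe diagram give Ess(w):

[(2, 3, 0), (3, 2, 0)]


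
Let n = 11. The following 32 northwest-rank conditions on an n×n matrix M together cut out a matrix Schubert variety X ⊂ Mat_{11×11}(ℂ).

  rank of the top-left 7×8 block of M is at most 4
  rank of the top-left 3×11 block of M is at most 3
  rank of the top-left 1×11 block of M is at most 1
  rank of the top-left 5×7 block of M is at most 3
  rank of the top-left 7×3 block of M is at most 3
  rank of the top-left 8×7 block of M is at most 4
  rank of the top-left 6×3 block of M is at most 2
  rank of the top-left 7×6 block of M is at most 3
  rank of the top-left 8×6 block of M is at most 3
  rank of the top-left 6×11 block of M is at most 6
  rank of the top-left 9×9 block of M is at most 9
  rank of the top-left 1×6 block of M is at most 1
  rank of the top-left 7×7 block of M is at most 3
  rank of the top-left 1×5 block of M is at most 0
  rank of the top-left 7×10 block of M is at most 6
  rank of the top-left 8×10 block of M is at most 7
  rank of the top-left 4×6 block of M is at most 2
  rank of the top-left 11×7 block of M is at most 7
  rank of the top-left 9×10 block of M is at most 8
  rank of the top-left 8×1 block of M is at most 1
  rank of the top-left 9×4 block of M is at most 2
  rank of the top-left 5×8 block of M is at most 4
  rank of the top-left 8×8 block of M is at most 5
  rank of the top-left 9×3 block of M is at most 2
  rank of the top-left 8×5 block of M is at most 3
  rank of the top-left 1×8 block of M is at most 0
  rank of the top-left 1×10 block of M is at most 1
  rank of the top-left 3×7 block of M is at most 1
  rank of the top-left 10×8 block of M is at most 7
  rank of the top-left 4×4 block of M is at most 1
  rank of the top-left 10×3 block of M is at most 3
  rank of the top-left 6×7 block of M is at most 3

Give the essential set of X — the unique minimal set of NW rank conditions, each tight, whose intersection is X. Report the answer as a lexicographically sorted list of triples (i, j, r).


The tightest implied rank at each (i,j), from the 32 conditions:

  row 1: 0, 0, 0, 0, 0, 0, 0, 0, 1, 1, 1
  row 2: 1, 1, 1, 1, 1, 1, 1, 1, 2, 2, 2
  row 3: 1, 1, 1, 1, 1, 1, 1, 2, 3, 3, 3
  row 4: 1, 1, 1, 1, 2, 2, 2, 3, 4, 4, 4
  row 5: 1, 2, 2, 2, 3, 3, 3, 4, 5, 5, 5
  row 6: 1, 2, 2, 2, 3, 3, 3, 4, 5, 6, 6
  row 7: 1, 2, 2, 2, 3, 3, 3, 4, 5, 6, 7
  row 8: 1, 2, 2, 2, 3, 3, 4, 5, 6, 7, 8
  row 9: 1, 2, 2, 2, 3, 4, 5, 6, 7, 8, 9
  row 10: 1, 2, 3, 3, 4, 5, 6, 7, 8, 9, 10
  row 11: 1, 2, 3, 4, 5, 6, 7, 8, 9, 10, 11

giving w = (9, 1, 8, 5, 2, 10, 11, 7, 6, 3, 4) via Δ²R.

6 SE-corners of the 30-cell Rothe diagram give Ess(w):

[(1, 8, 0), (3, 7, 1), (4, 4, 1), (7, 7, 3), (8, 6, 3), (9, 4, 2)]


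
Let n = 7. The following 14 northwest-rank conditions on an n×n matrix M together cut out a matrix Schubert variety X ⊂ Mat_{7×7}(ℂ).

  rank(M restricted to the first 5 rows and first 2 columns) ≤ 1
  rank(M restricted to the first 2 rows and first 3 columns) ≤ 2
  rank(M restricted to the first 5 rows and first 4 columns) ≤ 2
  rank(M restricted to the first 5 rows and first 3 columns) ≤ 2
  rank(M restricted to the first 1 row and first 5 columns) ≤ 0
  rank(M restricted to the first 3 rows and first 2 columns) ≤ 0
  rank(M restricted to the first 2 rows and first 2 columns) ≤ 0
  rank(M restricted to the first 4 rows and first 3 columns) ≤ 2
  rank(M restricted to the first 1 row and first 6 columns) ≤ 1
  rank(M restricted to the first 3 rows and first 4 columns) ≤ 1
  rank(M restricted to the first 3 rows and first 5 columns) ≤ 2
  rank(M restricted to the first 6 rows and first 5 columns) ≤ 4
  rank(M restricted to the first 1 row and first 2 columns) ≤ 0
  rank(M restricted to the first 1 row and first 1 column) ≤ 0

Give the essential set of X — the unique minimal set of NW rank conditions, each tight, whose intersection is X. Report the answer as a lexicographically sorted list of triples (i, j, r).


Reconstructing r_w from the 14 given conditions:

  R[1]: 0, 0, 0, 0, 0, 1, 1
  R[2]: 0, 0, 1, 1, 1, 2, 2
  R[3]: 0, 0, 1, 1, 2, 3, 3
  R[4]: 1, 1, 2, 2, 3, 4, 4
  R[5]: 1, 1, 2, 2, 3, 4, 5
  R[6]: 1, 2, 3, 3, 4, 5, 6
  R[7]: 1, 2, 3, 4, 5, 6, 7

second differences of R give the permutation w = (6, 3, 5, 1, 7, 2, 4).

D(w) has 12 cells with 5 SE-corners; essential set:

[(1, 5, 0), (3, 2, 0), (3, 4, 1), (5, 2, 1), (5, 4, 2)]


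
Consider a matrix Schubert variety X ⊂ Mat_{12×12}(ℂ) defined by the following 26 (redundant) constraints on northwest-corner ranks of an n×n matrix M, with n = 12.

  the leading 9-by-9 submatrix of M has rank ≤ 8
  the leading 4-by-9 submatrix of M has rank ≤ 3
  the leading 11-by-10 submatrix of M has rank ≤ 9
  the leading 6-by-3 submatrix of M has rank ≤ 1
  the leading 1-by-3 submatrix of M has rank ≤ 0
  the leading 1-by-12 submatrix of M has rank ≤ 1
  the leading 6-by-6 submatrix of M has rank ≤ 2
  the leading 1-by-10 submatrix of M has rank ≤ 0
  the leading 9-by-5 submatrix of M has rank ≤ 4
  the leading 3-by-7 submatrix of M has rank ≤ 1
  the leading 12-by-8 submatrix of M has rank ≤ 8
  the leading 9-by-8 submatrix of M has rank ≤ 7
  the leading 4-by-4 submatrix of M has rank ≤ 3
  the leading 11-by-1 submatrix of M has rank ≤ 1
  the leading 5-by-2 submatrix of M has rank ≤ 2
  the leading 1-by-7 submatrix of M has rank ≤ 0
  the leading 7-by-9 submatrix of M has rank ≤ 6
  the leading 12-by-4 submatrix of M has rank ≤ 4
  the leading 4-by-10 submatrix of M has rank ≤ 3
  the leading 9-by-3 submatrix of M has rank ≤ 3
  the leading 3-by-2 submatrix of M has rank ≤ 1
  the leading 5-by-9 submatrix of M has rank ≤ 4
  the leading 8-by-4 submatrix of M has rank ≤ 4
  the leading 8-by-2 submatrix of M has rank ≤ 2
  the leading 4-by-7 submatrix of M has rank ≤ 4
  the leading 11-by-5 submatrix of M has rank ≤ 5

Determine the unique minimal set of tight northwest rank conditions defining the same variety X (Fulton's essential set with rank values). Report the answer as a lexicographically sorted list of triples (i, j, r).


Propagating the 26 rank bounds to every northwest block:

  R[1]: 0 | 0 | 0 | 0 | 0 | 0 | 0 | 0 | 0 | 0 | 1 | 1
  R[2]: 1 | 1 | 1 | 1 | 1 | 1 | 1 | 1 | 1 | 1 | 2 | 2
  R[3]: 1 | 1 | 1 | 1 | 1 | 1 | 1 | 2 | 2 | 2 | 3 | 3
  R[4]: 1 | 1 | 1 | 2 | 2 | 2 | 2 | 3 | 3 | 3 | 4 | 4
  R[5]: 1 | 1 | 1 | 2 | 2 | 2 | 3 | 4 | 4 | 4 | 5 | 5
  R[6]: 1 | 1 | 1 | 2 | 2 | 2 | 3 | 4 | 5 | 5 | 6 | 6
  R[7]: 1 | 2 | 2 | 3 | 3 | 3 | 4 | 5 | 6 | 6 | 7 | 7
  R[8]: 1 | 2 | 3 | 4 | 4 | 4 | 5 | 6 | 7 | 7 | 8 | 8
  R[9]: 1 | 2 | 3 | 4 | 4 | 5 | 6 | 7 | 8 | 8 | 9 | 9
  R[10]: 1 | 2 | 3 | 4 | 5 | 6 | 7 | 8 | 9 | 9 | 10 | 10
  R[11]: 1 | 2 | 3 | 4 | 5 | 6 | 7 | 8 | 9 | 9 | 10 | 11
  R[12]: 1 | 2 | 3 | 4 | 5 | 6 | 7 | 8 | 9 | 10 | 11 | 12

the unique w with this rank table is (11, 1, 8, 4, 7, 9, 2, 3, 6, 5, 12, 10).

Rothe diagram D(w) (28 cells), 6 SE-corners (essential conditions):

[(1, 10, 0), (3, 7, 1), (6, 3, 1), (6, 6, 2), (9, 5, 4), (11, 10, 9)]


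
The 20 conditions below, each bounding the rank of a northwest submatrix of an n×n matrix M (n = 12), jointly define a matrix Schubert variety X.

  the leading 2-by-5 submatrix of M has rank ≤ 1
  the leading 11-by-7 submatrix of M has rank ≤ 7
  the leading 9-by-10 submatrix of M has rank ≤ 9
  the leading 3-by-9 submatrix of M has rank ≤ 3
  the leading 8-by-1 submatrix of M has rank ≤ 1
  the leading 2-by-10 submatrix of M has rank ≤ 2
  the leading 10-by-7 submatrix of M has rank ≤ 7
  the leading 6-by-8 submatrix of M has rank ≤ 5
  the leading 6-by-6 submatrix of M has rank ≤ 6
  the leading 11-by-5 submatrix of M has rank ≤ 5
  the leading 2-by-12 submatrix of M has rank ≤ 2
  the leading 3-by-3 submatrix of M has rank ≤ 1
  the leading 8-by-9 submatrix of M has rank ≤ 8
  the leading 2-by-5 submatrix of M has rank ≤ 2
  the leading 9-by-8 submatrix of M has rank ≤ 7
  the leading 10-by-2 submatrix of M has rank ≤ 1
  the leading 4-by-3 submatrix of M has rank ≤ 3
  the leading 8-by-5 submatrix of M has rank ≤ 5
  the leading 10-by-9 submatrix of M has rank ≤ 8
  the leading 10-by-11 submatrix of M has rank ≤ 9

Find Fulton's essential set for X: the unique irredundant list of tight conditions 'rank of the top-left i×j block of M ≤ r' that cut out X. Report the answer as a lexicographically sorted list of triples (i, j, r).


Computing R[i][j] = min implied NW-rank bound (n=12, 20 conditions):

  1 | 1 | 1 | 1 | 1 | 1 | 1 | 1 | 1 | 1 | 1 | 1
  1 | 1 | 1 | 1 | 1 | 2 | 2 | 2 | 2 | 2 | 2 | 2
  1 | 1 | 1 | 2 | 2 | 3 | 3 | 3 | 3 | 3 | 3 | 3
  1 | 1 | 2 | 3 | 3 | 4 | 4 | 4 | 4 | 4 | 4 | 4
  1 | 1 | 2 | 3 | 4 | 5 | 5 | 5 | 5 | 5 | 5 | 5
  1 | 1 | 2 | 3 | 4 | 5 | 5 | 5 | 6 | 6 | 6 | 6
  1 | 1 | 2 | 3 | 4 | 5 | 6 | 6 | 7 | 7 | 7 | 7
  1 | 1 | 2 | 3 | 4 | 5 | 6 | 7 | 8 | 8 | 8 | 8
  1 | 1 | 2 | 3 | 4 | 5 | 6 | 7 | 8 | 9 | 9 | 9
  1 | 1 | 2 | 3 | 4 | 5 | 6 | 7 | 8 | 9 | 9 | 10
  1 | 2 | 3 | 4 | 5 | 6 | 7 | 8 | 9 | 10 | 10 | 11
  1 | 2 | 3 | 4 | 5 | 6 | 7 | 8 | 9 | 10 | 11 | 12

the unique w with this rank table is (1, 6, 4, 3, 5, 9, 7, 8, 10, 12, 2, 11).

Fulton essential set (5 of the 16 Rothe cells):

[(2, 5, 1), (3, 3, 1), (6, 8, 5), (10, 2, 1), (10, 11, 9)]


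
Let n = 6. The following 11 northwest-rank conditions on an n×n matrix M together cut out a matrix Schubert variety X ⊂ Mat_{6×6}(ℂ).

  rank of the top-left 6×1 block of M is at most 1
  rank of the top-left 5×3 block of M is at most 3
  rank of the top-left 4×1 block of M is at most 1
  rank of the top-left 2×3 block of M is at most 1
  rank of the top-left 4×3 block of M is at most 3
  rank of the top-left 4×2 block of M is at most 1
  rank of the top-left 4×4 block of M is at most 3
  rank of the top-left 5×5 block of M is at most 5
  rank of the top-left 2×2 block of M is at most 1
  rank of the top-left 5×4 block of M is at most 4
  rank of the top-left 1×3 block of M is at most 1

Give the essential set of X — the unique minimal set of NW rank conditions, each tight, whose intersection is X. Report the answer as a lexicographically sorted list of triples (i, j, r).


Reconstructing r_w from the 11 given conditions:

  row 1: 1 | 1 | 1 | 1 | 1 | 1
  row 2: 1 | 1 | 1 | 2 | 2 | 2
  row 3: 1 | 1 | 2 | 3 | 3 | 3
  row 4: 1 | 1 | 2 | 3 | 4 | 4
  row 5: 1 | 2 | 3 | 4 | 5 | 5
  row 6: 1 | 2 | 3 | 4 | 5 | 6

reading off 1-entries of Δ²R: w = (1, 4, 3, 5, 2, 6).

D(w) has 4 cells with 2 SE-corners; essential set:

[(2, 3, 1), (4, 2, 1)]


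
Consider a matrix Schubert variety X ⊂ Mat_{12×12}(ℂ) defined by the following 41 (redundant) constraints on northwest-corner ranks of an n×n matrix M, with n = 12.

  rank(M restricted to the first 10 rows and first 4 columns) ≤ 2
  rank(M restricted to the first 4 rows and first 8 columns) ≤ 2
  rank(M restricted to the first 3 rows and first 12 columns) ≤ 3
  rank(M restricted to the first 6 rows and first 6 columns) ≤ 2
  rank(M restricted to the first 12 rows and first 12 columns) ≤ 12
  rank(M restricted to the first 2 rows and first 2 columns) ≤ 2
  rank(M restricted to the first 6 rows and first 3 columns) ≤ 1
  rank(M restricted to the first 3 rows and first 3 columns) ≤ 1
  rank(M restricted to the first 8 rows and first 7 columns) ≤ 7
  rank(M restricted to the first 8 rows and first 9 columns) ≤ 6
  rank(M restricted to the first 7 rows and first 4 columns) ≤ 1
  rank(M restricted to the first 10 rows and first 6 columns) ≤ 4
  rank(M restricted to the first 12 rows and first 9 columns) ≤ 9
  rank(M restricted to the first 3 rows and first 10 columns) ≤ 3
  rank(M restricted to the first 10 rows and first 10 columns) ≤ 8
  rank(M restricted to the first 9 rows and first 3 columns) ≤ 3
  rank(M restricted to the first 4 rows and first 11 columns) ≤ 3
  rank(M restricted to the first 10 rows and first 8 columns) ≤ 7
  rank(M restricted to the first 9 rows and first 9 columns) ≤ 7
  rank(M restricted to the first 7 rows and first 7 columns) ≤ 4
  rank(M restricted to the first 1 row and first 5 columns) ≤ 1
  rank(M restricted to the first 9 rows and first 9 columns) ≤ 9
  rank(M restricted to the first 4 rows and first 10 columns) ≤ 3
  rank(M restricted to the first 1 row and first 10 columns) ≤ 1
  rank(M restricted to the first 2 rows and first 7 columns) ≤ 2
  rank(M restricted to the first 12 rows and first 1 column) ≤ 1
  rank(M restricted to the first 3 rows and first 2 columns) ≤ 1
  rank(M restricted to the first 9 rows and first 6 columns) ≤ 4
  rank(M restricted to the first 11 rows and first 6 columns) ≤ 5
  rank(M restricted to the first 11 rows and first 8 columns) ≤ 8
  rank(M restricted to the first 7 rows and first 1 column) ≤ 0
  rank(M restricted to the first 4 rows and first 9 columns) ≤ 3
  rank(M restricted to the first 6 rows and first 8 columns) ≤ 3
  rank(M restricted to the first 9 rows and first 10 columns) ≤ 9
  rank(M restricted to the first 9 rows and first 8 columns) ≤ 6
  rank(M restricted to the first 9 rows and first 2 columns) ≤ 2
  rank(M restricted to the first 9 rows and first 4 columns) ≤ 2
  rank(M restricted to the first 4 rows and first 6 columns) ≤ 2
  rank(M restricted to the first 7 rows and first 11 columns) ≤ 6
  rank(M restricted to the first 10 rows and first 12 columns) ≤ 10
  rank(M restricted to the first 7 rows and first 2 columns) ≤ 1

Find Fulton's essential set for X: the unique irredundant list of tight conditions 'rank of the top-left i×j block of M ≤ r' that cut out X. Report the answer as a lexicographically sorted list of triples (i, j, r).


Reconstructing r_w from the 41 given conditions:

  i=1: 0 | 1 | 1 | 1 | 1 | 1 | 1 | 1 | 1 | 1 | 1 | 1
  i=2: 0 | 1 | 1 | 1 | 2 | 2 | 2 | 2 | 2 | 2 | 2 | 2
  i=3: 0 | 1 | 1 | 1 | 2 | 2 | 2 | 2 | 3 | 3 | 3 | 3
  i=4: 0 | 1 | 1 | 1 | 2 | 2 | 2 | 2 | 3 | 3 | 3 | 4
  i=5: 0 | 1 | 1 | 1 | 2 | 2 | 3 | 3 | 4 | 4 | 4 | 5
  i=6: 0 | 1 | 1 | 1 | 2 | 2 | 3 | 3 | 4 | 5 | 5 | 6
  i=7: 0 | 1 | 1 | 1 | 2 | 3 | 4 | 4 | 5 | 6 | 6 | 7
  i=8: 1 | 2 | 2 | 2 | 3 | 4 | 5 | 5 | 6 | 7 | 7 | 8
  i=9: 1 | 2 | 2 | 2 | 3 | 4 | 5 | 6 | 7 | 8 | 8 | 9
  i=10: 1 | 2 | 2 | 2 | 3 | 4 | 5 | 6 | 7 | 8 | 9 | 10
  i=11: 1 | 2 | 3 | 3 | 4 | 5 | 6 | 7 | 8 | 9 | 10 | 11
  i=12: 1 | 2 | 3 | 4 | 5 | 6 | 7 | 8 | 9 | 10 | 11 | 12

second differences of R give the permutation w = (2, 5, 9, 12, 7, 10, 6, 1, 8, 11, 3, 4).

ℓ(w)=34; the 7 essential cells (i,j,r):

[(4, 8, 2), (4, 11, 3), (6, 6, 2), (6, 8, 3), (7, 1, 0), (7, 4, 1), (10, 4, 2)]


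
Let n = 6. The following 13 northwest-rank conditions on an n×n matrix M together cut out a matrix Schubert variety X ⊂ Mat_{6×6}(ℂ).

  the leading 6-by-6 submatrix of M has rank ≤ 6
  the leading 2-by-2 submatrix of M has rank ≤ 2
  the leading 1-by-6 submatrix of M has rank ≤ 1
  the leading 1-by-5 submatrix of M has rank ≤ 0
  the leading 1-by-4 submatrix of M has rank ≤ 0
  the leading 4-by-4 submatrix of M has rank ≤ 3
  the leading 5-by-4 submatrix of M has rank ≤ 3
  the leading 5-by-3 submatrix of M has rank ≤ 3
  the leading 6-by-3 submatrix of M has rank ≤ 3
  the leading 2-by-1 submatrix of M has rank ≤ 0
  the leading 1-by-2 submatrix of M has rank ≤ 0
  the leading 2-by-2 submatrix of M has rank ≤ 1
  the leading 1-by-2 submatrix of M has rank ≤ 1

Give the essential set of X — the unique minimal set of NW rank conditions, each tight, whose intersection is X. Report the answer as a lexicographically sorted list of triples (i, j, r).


Recovering R(i,j) via the rank-extension bound from the 13 conditions:

  i=1: 0 | 0 | 0 | 0 | 0 | 1
  i=2: 0 | 1 | 1 | 1 | 1 | 2
  i=3: 1 | 2 | 2 | 2 | 2 | 3
  i=4: 1 | 2 | 3 | 3 | 3 | 4
  i=5: 1 | 2 | 3 | 3 | 4 | 5
  i=6: 1 | 2 | 3 | 4 | 5 | 6

hence w(1..6) = (6, 2, 1, 3, 5, 4).

Rothe diagram D(w) (7 cells), 3 SE-corners (essential conditions):

[(1, 5, 0), (2, 1, 0), (5, 4, 3)]


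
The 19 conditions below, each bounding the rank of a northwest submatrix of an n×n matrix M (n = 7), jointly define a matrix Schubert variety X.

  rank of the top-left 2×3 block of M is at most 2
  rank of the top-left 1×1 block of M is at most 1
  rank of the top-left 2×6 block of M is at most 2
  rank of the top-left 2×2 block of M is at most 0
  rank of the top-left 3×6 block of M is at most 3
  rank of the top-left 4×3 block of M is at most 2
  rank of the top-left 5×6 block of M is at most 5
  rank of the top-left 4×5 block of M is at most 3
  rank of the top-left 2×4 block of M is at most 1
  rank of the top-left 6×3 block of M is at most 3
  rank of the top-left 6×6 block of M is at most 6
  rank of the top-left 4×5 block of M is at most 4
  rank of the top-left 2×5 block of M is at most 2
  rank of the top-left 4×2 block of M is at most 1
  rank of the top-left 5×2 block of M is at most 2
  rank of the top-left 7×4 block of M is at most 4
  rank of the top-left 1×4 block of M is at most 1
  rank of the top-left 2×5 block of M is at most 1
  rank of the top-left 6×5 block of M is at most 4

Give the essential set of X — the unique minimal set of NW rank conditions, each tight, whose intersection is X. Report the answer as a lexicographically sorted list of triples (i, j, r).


Recovering R(i,j) via the rank-extension bound from the 19 conditions:

  row 1: 0 | 0 | 1 | 1 | 1 | 1 | 1
  row 2: 0 | 0 | 1 | 1 | 1 | 2 | 2
  row 3: 1 | 1 | 2 | 2 | 2 | 3 | 3
  row 4: 1 | 1 | 2 | 3 | 3 | 4 | 4
  row 5: 1 | 2 | 3 | 4 | 4 | 5 | 5
  row 6: 1 | 2 | 3 | 4 | 4 | 5 | 6
  row 7: 1 | 2 | 3 | 4 | 5 | 6 | 7

so w = (3, 6, 1, 4, 2, 7, 5).

Fulton essential set (4 of the 8 Rothe cells):

[(2, 2, 0), (2, 5, 1), (4, 2, 1), (6, 5, 4)]


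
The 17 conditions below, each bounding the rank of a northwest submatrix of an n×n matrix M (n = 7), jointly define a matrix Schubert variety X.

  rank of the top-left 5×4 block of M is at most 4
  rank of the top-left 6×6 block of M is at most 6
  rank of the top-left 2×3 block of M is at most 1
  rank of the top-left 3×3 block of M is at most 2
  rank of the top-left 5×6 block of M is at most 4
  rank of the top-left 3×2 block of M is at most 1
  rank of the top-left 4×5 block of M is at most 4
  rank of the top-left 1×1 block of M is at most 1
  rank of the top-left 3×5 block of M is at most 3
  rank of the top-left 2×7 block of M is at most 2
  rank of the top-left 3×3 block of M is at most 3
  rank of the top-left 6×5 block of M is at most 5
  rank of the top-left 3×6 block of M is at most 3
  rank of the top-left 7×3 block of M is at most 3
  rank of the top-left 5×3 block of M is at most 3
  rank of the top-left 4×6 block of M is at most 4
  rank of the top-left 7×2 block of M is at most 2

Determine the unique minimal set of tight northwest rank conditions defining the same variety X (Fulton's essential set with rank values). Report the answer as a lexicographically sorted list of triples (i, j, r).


The tightest implied rank at each (i,j), from the 17 conditions:

  row 1: 1, 1, 1, 1, 1, 1, 1
  row 2: 1, 1, 1, 2, 2, 2, 2
  row 3: 1, 1, 2, 3, 3, 3, 3
  row 4: 1, 2, 3, 4, 4, 4, 4
  row 5: 1, 2, 3, 4, 4, 4, 5
  row 6: 1, 2, 3, 4, 5, 5, 6
  row 7: 1, 2, 3, 4, 5, 6, 7

giving w = (1, 4, 3, 2, 7, 5, 6) via Δ²R.

ℓ(w)=5; the 3 essential cells (i,j,r):

[(2, 3, 1), (3, 2, 1), (5, 6, 4)]


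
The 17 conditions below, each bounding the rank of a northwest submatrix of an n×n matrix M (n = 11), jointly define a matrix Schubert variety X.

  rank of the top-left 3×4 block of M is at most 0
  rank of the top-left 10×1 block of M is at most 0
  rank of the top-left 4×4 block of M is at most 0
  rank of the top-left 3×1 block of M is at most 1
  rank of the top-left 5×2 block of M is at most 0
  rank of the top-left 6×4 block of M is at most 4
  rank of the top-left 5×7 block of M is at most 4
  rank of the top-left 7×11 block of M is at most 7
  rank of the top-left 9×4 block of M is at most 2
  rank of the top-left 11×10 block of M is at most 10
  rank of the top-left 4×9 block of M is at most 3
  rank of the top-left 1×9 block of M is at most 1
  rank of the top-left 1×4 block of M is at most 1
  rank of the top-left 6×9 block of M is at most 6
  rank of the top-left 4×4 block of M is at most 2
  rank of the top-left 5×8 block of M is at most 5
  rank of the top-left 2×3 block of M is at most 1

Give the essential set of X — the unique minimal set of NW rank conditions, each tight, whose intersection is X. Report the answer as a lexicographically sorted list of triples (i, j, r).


Reconstructing r_w from the 17 given conditions:

  i=1: 0, 0, 0, 0, 1, 1, 1, 1, 1, 1, 1
  i=2: 0, 0, 0, 0, 1, 2, 2, 2, 2, 2, 2
  i=3: 0, 0, 0, 0, 1, 2, 3, 3, 3, 3, 3
  i=4: 0, 0, 0, 0, 1, 2, 3, 3, 3, 4, 4
  i=5: 0, 0, 1, 1, 2, 3, 4, 4, 4, 5, 5
  i=6: 0, 1, 2, 2, 3, 4, 5, 5, 5, 6, 6
  i=7: 0, 1, 2, 2, 3, 4, 5, 6, 6, 7, 7
  i=8: 0, 1, 2, 2, 3, 4, 5, 6, 7, 8, 8
  i=9: 0, 1, 2, 2, 3, 4, 5, 6, 7, 8, 9
  i=10: 0, 1, 2, 3, 4, 5, 6, 7, 8, 9, 10
  i=11: 1, 2, 3, 4, 5, 6, 7, 8, 9, 10, 11

so w = (5, 6, 7, 10, 3, 2, 8, 9, 11, 4, 1).

5 SE-corners of the 28-cell Rothe diagram give Ess(w):

[(4, 4, 0), (4, 9, 3), (5, 2, 0), (9, 4, 2), (10, 1, 0)]


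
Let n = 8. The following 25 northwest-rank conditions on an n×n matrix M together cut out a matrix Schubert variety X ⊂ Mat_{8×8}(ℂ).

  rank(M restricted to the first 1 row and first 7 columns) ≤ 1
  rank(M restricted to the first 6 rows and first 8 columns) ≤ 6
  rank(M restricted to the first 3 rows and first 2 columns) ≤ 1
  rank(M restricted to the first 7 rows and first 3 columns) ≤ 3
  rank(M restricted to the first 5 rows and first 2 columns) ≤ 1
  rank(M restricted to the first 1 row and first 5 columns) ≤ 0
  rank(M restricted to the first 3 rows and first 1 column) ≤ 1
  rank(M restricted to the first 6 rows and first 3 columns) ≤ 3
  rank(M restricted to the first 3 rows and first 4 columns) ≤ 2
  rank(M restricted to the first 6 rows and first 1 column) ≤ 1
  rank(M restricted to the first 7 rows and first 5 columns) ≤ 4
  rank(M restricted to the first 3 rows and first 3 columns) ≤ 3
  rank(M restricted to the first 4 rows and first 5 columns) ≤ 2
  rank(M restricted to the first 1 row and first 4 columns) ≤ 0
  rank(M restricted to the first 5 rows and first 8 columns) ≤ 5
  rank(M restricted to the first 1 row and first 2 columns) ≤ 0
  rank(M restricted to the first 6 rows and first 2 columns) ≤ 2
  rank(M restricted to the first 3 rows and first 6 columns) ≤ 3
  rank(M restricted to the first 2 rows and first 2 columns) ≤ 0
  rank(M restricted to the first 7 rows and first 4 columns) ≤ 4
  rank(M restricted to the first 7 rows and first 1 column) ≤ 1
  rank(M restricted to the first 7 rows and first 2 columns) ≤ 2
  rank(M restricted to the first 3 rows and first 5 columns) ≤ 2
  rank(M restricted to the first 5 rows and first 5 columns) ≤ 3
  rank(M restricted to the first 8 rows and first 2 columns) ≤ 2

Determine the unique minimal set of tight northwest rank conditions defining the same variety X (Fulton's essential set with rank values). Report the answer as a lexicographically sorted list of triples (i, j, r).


Computing R[i][j] = min implied NW-rank bound (n=8, 25 conditions):

  i=1: 0 0 0 0 0 1 1 1
  i=2: 0 0 1 1 1 2 2 2
  i=3: 1 1 2 2 2 3 3 3
  i=4: 1 1 2 2 2 3 4 4
  i=5: 1 1 2 3 3 4 5 5
  i=6: 1 2 3 4 4 5 6 6
  i=7: 1 2 3 4 4 5 6 7
  i=8: 1 2 3 4 5 6 7 8

second differences of R give the permutation w = (6, 3, 1, 7, 4, 2, 8, 5).

5 SE-corners of the 12-cell Rothe diagram give Ess(w):

[(1, 5, 0), (2, 2, 0), (4, 5, 2), (5, 2, 1), (7, 5, 4)]


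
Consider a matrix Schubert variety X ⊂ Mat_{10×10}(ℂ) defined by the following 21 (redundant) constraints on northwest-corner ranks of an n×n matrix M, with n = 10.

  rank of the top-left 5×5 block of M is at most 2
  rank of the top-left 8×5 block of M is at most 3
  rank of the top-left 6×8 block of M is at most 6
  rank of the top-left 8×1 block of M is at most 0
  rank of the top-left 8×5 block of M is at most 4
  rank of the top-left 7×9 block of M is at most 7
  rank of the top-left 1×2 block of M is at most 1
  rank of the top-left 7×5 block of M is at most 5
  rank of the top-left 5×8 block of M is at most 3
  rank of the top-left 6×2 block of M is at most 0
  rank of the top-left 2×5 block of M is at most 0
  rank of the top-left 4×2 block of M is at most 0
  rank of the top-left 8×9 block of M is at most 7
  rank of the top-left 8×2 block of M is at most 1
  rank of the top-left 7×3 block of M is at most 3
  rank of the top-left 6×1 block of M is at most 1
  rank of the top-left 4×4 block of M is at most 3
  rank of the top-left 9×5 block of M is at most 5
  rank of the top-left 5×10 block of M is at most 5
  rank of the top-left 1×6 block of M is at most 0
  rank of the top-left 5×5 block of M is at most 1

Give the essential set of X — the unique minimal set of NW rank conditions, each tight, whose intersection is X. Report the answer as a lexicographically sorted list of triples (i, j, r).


Rank table r_w(10×10) implied by the 21 constraints:

  R[1]: 0 0 0 0 0 0 1 1 1 1
  R[2]: 0 0 0 0 0 1 2 2 2 2
  R[3]: 0 0 1 1 1 2 3 3 3 3
  R[4]: 0 0 1 1 1 2 3 3 4 4
  R[5]: 0 0 1 1 1 2 3 3 4 5
  R[6]: 0 0 1 2 2 3 4 4 5 6
  R[7]: 0 1 2 3 3 4 5 5 6 7
  R[8]: 0 1 2 3 3 4 5 6 7 8
  R[9]: 1 2 3 4 4 5 6 7 8 9
  R[10]: 1 2 3 4 5 6 7 8 9 10

so w = (7, 6, 3, 9, 10, 4, 2, 8, 1, 5).

D(w) has 28 cells with 7 SE-corners; essential set:

[(1, 6, 0), (2, 5, 0), (5, 5, 1), (5, 8, 3), (6, 2, 0), (8, 1, 0), (8, 5, 3)]


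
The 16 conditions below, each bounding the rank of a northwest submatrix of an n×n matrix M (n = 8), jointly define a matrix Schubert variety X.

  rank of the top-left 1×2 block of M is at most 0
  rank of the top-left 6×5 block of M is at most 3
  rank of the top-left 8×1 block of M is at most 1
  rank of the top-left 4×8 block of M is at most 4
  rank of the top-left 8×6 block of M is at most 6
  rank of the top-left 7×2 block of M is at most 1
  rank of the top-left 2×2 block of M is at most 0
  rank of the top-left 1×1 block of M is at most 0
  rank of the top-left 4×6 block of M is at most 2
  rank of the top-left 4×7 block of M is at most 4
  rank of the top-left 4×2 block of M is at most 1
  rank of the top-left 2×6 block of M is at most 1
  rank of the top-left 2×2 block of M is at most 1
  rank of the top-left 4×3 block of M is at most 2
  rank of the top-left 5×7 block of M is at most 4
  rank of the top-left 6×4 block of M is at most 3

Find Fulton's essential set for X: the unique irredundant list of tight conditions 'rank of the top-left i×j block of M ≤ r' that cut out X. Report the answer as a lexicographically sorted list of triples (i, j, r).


Rank table r_w(8×8) implied by the 16 constraints:

  0 0 1 1 1 1 1 1
  0 0 1 1 1 1 2 2
  1 1 2 2 2 2 3 3
  1 1 2 2 2 2 3 4
  1 1 2 3 3 3 4 5
  1 1 2 3 3 4 5 6
  1 1 2 3 4 5 6 7
  1 2 3 4 5 6 7 8

so w = (3, 7, 1, 8, 4, 6, 5, 2).

Rothe diagram D(w) (15 cells), 5 SE-corners (essential conditions):

[(2, 2, 0), (2, 6, 1), (4, 6, 2), (6, 5, 3), (7, 2, 1)]


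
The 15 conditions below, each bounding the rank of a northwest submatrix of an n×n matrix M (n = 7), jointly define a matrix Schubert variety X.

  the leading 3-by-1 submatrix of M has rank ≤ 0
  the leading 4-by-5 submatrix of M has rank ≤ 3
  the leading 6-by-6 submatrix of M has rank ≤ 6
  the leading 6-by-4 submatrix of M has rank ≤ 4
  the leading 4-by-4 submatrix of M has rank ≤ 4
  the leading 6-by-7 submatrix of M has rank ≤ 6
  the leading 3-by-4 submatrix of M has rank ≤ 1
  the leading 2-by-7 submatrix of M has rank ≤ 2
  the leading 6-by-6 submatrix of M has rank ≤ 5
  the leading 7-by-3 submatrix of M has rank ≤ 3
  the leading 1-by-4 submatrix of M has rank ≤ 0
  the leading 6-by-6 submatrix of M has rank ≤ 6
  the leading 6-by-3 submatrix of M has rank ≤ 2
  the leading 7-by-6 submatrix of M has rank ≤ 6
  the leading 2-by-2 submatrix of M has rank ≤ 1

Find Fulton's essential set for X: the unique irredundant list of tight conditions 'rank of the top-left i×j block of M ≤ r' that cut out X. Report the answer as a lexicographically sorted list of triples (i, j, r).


Reconstructing r_w from the 15 given conditions:

  R[1]: 0 | 0 | 0 | 0 | 1 | 1 | 1
  R[2]: 0 | 1 | 1 | 1 | 2 | 2 | 2
  R[3]: 0 | 1 | 1 | 1 | 2 | 3 | 3
  R[4]: 1 | 2 | 2 | 2 | 3 | 4 | 4
  R[5]: 1 | 2 | 2 | 3 | 4 | 5 | 5
  R[6]: 1 | 2 | 2 | 3 | 4 | 5 | 6
  R[7]: 1 | 2 | 3 | 4 | 5 | 6 | 7

hence w(1..7) = (5, 2, 6, 1, 4, 7, 3).

|D(w)|=10, |Ess(w)|=4:

[(1, 4, 0), (3, 1, 0), (3, 4, 1), (6, 3, 2)]


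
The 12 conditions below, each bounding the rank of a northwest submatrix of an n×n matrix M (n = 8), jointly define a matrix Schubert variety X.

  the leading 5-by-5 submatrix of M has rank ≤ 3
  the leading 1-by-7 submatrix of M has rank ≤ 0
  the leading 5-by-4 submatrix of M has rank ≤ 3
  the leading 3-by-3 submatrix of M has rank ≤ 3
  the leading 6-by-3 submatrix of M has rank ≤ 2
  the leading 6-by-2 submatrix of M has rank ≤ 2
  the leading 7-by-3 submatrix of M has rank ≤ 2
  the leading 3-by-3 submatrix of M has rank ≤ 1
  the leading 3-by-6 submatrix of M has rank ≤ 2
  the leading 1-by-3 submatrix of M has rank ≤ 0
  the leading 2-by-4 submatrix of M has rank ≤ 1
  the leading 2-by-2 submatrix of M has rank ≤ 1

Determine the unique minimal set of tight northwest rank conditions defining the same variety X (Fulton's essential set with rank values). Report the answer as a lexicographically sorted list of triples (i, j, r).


Recovering R(i,j) via the rank-extension bound from the 12 conditions:

  row 1: 0, 0, 0, 0, 0, 0, 0, 1
  row 2: 1, 1, 1, 1, 1, 1, 1, 2
  row 3: 1, 1, 1, 2, 2, 2, 2, 3
  row 4: 1, 2, 2, 3, 3, 3, 3, 4
  row 5: 1, 2, 2, 3, 3, 4, 4, 5
  row 6: 1, 2, 2, 3, 4, 5, 5, 6
  row 7: 1, 2, 2, 3, 4, 5, 6, 7
  row 8: 1, 2, 3, 4, 5, 6, 7, 8

second differences of R give the permutation w = (8, 1, 4, 2, 6, 5, 7, 3).

4 SE-corners of the 13-cell Rothe diagram give Ess(w):

[(1, 7, 0), (3, 3, 1), (5, 5, 3), (7, 3, 2)]


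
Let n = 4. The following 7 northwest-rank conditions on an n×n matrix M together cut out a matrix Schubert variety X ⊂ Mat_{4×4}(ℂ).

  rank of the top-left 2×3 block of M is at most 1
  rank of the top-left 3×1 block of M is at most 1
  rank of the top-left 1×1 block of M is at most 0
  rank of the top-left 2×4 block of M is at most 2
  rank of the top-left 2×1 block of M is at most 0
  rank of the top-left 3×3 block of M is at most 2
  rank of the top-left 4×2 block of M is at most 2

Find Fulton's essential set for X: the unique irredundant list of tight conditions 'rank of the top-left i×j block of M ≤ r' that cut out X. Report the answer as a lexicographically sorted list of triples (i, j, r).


Reconstructing r_w from the 7 given conditions:

  i=1: 0  1  1  1
  i=2: 0  1  1  2
  i=3: 1  2  2  3
  i=4: 1  2  3  4

giving w = (2, 4, 1, 3) via Δ²R.

|D(w)|=3, |Ess(w)|=2:

[(2, 1, 0), (2, 3, 1)]


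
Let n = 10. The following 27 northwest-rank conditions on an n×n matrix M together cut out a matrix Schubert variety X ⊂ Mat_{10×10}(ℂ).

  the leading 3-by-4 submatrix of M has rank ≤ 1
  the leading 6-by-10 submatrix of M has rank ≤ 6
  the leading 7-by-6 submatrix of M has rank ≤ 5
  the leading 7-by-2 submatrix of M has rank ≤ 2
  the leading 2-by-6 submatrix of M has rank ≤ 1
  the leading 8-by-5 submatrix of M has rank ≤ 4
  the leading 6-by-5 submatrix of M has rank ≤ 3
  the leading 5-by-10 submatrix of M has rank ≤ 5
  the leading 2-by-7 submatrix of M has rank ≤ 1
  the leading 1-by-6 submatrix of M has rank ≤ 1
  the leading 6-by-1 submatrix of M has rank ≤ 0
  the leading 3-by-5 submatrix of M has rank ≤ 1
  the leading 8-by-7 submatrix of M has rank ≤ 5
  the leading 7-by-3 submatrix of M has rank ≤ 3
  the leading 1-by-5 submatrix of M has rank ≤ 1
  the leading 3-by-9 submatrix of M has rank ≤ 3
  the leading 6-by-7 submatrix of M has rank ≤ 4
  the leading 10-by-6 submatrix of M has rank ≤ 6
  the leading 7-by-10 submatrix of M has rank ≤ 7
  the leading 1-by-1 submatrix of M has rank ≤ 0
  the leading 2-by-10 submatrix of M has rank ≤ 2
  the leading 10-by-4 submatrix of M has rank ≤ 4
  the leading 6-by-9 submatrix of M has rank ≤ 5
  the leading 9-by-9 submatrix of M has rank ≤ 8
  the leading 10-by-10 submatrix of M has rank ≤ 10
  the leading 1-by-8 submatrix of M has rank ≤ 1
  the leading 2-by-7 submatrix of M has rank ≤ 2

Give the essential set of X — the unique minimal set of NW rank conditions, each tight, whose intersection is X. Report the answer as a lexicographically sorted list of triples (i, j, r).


Computing R[i][j] = min implied NW-rank bound (n=10, 27 conditions):

  R[1]: 0 1 1 1 1 1 1 1 1 1
  R[2]: 0 1 1 1 1 1 1 2 2 2
  R[3]: 0 1 1 1 1 2 2 3 3 3
  R[4]: 0 1 2 2 2 3 3 4 4 4
  R[5]: 0 1 2 3 3 4 4 5 5 5
  R[6]: 0 1 2 3 3 4 4 5 5 6
  R[7]: 1 2 3 4 4 5 5 6 6 7
  R[8]: 1 2 3 4 4 5 5 6 7 8
  R[9]: 1 2 3 4 5 6 6 7 8 9
  R[10]: 1 2 3 4 5 6 7 8 9 10

the unique w with this rank table is (2, 8, 6, 3, 4, 10, 1, 9, 5, 7).

Fulton essential set (8 of the 19 Rothe cells):

[(2, 7, 1), (3, 5, 1), (6, 1, 0), (6, 5, 3), (6, 7, 4), (6, 9, 5), (8, 5, 4), (8, 7, 5)]
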